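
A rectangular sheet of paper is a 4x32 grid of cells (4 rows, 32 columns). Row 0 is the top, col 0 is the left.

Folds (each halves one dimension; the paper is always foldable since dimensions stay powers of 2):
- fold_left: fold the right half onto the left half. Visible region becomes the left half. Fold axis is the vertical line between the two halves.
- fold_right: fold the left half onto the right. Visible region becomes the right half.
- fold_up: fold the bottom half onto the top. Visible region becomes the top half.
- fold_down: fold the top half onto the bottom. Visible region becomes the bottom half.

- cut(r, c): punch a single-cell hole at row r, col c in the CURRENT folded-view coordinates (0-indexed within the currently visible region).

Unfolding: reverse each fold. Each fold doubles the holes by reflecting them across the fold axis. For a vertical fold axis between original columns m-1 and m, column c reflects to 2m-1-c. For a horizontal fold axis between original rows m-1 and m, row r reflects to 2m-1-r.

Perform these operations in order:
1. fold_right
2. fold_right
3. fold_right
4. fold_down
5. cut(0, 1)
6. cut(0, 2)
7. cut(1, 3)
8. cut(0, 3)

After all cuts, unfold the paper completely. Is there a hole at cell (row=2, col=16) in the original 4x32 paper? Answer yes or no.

Answer: yes

Derivation:
Op 1 fold_right: fold axis v@16; visible region now rows[0,4) x cols[16,32) = 4x16
Op 2 fold_right: fold axis v@24; visible region now rows[0,4) x cols[24,32) = 4x8
Op 3 fold_right: fold axis v@28; visible region now rows[0,4) x cols[28,32) = 4x4
Op 4 fold_down: fold axis h@2; visible region now rows[2,4) x cols[28,32) = 2x4
Op 5 cut(0, 1): punch at orig (2,29); cuts so far [(2, 29)]; region rows[2,4) x cols[28,32) = 2x4
Op 6 cut(0, 2): punch at orig (2,30); cuts so far [(2, 29), (2, 30)]; region rows[2,4) x cols[28,32) = 2x4
Op 7 cut(1, 3): punch at orig (3,31); cuts so far [(2, 29), (2, 30), (3, 31)]; region rows[2,4) x cols[28,32) = 2x4
Op 8 cut(0, 3): punch at orig (2,31); cuts so far [(2, 29), (2, 30), (2, 31), (3, 31)]; region rows[2,4) x cols[28,32) = 2x4
Unfold 1 (reflect across h@2): 8 holes -> [(0, 31), (1, 29), (1, 30), (1, 31), (2, 29), (2, 30), (2, 31), (3, 31)]
Unfold 2 (reflect across v@28): 16 holes -> [(0, 24), (0, 31), (1, 24), (1, 25), (1, 26), (1, 29), (1, 30), (1, 31), (2, 24), (2, 25), (2, 26), (2, 29), (2, 30), (2, 31), (3, 24), (3, 31)]
Unfold 3 (reflect across v@24): 32 holes -> [(0, 16), (0, 23), (0, 24), (0, 31), (1, 16), (1, 17), (1, 18), (1, 21), (1, 22), (1, 23), (1, 24), (1, 25), (1, 26), (1, 29), (1, 30), (1, 31), (2, 16), (2, 17), (2, 18), (2, 21), (2, 22), (2, 23), (2, 24), (2, 25), (2, 26), (2, 29), (2, 30), (2, 31), (3, 16), (3, 23), (3, 24), (3, 31)]
Unfold 4 (reflect across v@16): 64 holes -> [(0, 0), (0, 7), (0, 8), (0, 15), (0, 16), (0, 23), (0, 24), (0, 31), (1, 0), (1, 1), (1, 2), (1, 5), (1, 6), (1, 7), (1, 8), (1, 9), (1, 10), (1, 13), (1, 14), (1, 15), (1, 16), (1, 17), (1, 18), (1, 21), (1, 22), (1, 23), (1, 24), (1, 25), (1, 26), (1, 29), (1, 30), (1, 31), (2, 0), (2, 1), (2, 2), (2, 5), (2, 6), (2, 7), (2, 8), (2, 9), (2, 10), (2, 13), (2, 14), (2, 15), (2, 16), (2, 17), (2, 18), (2, 21), (2, 22), (2, 23), (2, 24), (2, 25), (2, 26), (2, 29), (2, 30), (2, 31), (3, 0), (3, 7), (3, 8), (3, 15), (3, 16), (3, 23), (3, 24), (3, 31)]
Holes: [(0, 0), (0, 7), (0, 8), (0, 15), (0, 16), (0, 23), (0, 24), (0, 31), (1, 0), (1, 1), (1, 2), (1, 5), (1, 6), (1, 7), (1, 8), (1, 9), (1, 10), (1, 13), (1, 14), (1, 15), (1, 16), (1, 17), (1, 18), (1, 21), (1, 22), (1, 23), (1, 24), (1, 25), (1, 26), (1, 29), (1, 30), (1, 31), (2, 0), (2, 1), (2, 2), (2, 5), (2, 6), (2, 7), (2, 8), (2, 9), (2, 10), (2, 13), (2, 14), (2, 15), (2, 16), (2, 17), (2, 18), (2, 21), (2, 22), (2, 23), (2, 24), (2, 25), (2, 26), (2, 29), (2, 30), (2, 31), (3, 0), (3, 7), (3, 8), (3, 15), (3, 16), (3, 23), (3, 24), (3, 31)]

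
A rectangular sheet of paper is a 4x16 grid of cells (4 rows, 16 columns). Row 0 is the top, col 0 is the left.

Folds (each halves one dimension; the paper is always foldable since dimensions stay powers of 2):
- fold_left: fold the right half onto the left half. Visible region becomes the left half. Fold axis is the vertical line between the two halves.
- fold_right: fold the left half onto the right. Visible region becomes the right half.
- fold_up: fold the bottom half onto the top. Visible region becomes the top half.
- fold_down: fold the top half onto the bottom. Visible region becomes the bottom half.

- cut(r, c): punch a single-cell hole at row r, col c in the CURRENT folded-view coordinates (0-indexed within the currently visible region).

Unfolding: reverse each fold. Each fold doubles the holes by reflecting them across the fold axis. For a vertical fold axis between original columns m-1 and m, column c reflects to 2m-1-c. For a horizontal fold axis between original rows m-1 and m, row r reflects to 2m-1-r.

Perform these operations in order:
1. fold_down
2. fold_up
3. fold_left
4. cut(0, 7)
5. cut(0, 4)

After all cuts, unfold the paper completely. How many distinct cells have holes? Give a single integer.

Op 1 fold_down: fold axis h@2; visible region now rows[2,4) x cols[0,16) = 2x16
Op 2 fold_up: fold axis h@3; visible region now rows[2,3) x cols[0,16) = 1x16
Op 3 fold_left: fold axis v@8; visible region now rows[2,3) x cols[0,8) = 1x8
Op 4 cut(0, 7): punch at orig (2,7); cuts so far [(2, 7)]; region rows[2,3) x cols[0,8) = 1x8
Op 5 cut(0, 4): punch at orig (2,4); cuts so far [(2, 4), (2, 7)]; region rows[2,3) x cols[0,8) = 1x8
Unfold 1 (reflect across v@8): 4 holes -> [(2, 4), (2, 7), (2, 8), (2, 11)]
Unfold 2 (reflect across h@3): 8 holes -> [(2, 4), (2, 7), (2, 8), (2, 11), (3, 4), (3, 7), (3, 8), (3, 11)]
Unfold 3 (reflect across h@2): 16 holes -> [(0, 4), (0, 7), (0, 8), (0, 11), (1, 4), (1, 7), (1, 8), (1, 11), (2, 4), (2, 7), (2, 8), (2, 11), (3, 4), (3, 7), (3, 8), (3, 11)]

Answer: 16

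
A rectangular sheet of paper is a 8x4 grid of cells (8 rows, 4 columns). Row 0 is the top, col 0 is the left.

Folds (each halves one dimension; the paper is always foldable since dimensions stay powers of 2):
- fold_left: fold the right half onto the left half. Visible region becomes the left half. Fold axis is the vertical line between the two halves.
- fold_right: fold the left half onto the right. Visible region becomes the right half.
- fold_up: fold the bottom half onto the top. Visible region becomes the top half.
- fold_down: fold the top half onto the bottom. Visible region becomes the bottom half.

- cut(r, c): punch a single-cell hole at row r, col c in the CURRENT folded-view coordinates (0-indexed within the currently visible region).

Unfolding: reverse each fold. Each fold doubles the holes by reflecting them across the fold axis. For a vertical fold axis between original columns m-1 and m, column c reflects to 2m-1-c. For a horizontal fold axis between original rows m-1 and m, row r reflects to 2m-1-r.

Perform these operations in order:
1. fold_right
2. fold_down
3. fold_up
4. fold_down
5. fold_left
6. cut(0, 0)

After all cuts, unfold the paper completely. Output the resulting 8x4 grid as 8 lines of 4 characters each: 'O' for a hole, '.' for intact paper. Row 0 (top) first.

Op 1 fold_right: fold axis v@2; visible region now rows[0,8) x cols[2,4) = 8x2
Op 2 fold_down: fold axis h@4; visible region now rows[4,8) x cols[2,4) = 4x2
Op 3 fold_up: fold axis h@6; visible region now rows[4,6) x cols[2,4) = 2x2
Op 4 fold_down: fold axis h@5; visible region now rows[5,6) x cols[2,4) = 1x2
Op 5 fold_left: fold axis v@3; visible region now rows[5,6) x cols[2,3) = 1x1
Op 6 cut(0, 0): punch at orig (5,2); cuts so far [(5, 2)]; region rows[5,6) x cols[2,3) = 1x1
Unfold 1 (reflect across v@3): 2 holes -> [(5, 2), (5, 3)]
Unfold 2 (reflect across h@5): 4 holes -> [(4, 2), (4, 3), (5, 2), (5, 3)]
Unfold 3 (reflect across h@6): 8 holes -> [(4, 2), (4, 3), (5, 2), (5, 3), (6, 2), (6, 3), (7, 2), (7, 3)]
Unfold 4 (reflect across h@4): 16 holes -> [(0, 2), (0, 3), (1, 2), (1, 3), (2, 2), (2, 3), (3, 2), (3, 3), (4, 2), (4, 3), (5, 2), (5, 3), (6, 2), (6, 3), (7, 2), (7, 3)]
Unfold 5 (reflect across v@2): 32 holes -> [(0, 0), (0, 1), (0, 2), (0, 3), (1, 0), (1, 1), (1, 2), (1, 3), (2, 0), (2, 1), (2, 2), (2, 3), (3, 0), (3, 1), (3, 2), (3, 3), (4, 0), (4, 1), (4, 2), (4, 3), (5, 0), (5, 1), (5, 2), (5, 3), (6, 0), (6, 1), (6, 2), (6, 3), (7, 0), (7, 1), (7, 2), (7, 3)]

Answer: OOOO
OOOO
OOOO
OOOO
OOOO
OOOO
OOOO
OOOO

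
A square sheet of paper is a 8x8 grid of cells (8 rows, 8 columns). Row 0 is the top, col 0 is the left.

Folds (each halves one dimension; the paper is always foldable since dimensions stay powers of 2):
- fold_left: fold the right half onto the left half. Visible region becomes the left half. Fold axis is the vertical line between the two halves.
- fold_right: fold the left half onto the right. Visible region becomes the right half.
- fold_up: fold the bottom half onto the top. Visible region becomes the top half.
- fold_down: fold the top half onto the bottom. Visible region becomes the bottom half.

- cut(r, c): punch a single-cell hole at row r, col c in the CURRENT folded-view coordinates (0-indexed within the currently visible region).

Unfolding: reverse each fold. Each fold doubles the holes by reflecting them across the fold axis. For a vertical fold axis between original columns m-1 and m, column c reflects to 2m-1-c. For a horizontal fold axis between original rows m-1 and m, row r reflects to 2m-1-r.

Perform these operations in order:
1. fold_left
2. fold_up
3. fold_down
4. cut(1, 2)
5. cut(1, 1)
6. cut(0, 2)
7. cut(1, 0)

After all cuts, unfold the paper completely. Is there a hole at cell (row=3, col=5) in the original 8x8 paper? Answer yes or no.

Op 1 fold_left: fold axis v@4; visible region now rows[0,8) x cols[0,4) = 8x4
Op 2 fold_up: fold axis h@4; visible region now rows[0,4) x cols[0,4) = 4x4
Op 3 fold_down: fold axis h@2; visible region now rows[2,4) x cols[0,4) = 2x4
Op 4 cut(1, 2): punch at orig (3,2); cuts so far [(3, 2)]; region rows[2,4) x cols[0,4) = 2x4
Op 5 cut(1, 1): punch at orig (3,1); cuts so far [(3, 1), (3, 2)]; region rows[2,4) x cols[0,4) = 2x4
Op 6 cut(0, 2): punch at orig (2,2); cuts so far [(2, 2), (3, 1), (3, 2)]; region rows[2,4) x cols[0,4) = 2x4
Op 7 cut(1, 0): punch at orig (3,0); cuts so far [(2, 2), (3, 0), (3, 1), (3, 2)]; region rows[2,4) x cols[0,4) = 2x4
Unfold 1 (reflect across h@2): 8 holes -> [(0, 0), (0, 1), (0, 2), (1, 2), (2, 2), (3, 0), (3, 1), (3, 2)]
Unfold 2 (reflect across h@4): 16 holes -> [(0, 0), (0, 1), (0, 2), (1, 2), (2, 2), (3, 0), (3, 1), (3, 2), (4, 0), (4, 1), (4, 2), (5, 2), (6, 2), (7, 0), (7, 1), (7, 2)]
Unfold 3 (reflect across v@4): 32 holes -> [(0, 0), (0, 1), (0, 2), (0, 5), (0, 6), (0, 7), (1, 2), (1, 5), (2, 2), (2, 5), (3, 0), (3, 1), (3, 2), (3, 5), (3, 6), (3, 7), (4, 0), (4, 1), (4, 2), (4, 5), (4, 6), (4, 7), (5, 2), (5, 5), (6, 2), (6, 5), (7, 0), (7, 1), (7, 2), (7, 5), (7, 6), (7, 7)]
Holes: [(0, 0), (0, 1), (0, 2), (0, 5), (0, 6), (0, 7), (1, 2), (1, 5), (2, 2), (2, 5), (3, 0), (3, 1), (3, 2), (3, 5), (3, 6), (3, 7), (4, 0), (4, 1), (4, 2), (4, 5), (4, 6), (4, 7), (5, 2), (5, 5), (6, 2), (6, 5), (7, 0), (7, 1), (7, 2), (7, 5), (7, 6), (7, 7)]

Answer: yes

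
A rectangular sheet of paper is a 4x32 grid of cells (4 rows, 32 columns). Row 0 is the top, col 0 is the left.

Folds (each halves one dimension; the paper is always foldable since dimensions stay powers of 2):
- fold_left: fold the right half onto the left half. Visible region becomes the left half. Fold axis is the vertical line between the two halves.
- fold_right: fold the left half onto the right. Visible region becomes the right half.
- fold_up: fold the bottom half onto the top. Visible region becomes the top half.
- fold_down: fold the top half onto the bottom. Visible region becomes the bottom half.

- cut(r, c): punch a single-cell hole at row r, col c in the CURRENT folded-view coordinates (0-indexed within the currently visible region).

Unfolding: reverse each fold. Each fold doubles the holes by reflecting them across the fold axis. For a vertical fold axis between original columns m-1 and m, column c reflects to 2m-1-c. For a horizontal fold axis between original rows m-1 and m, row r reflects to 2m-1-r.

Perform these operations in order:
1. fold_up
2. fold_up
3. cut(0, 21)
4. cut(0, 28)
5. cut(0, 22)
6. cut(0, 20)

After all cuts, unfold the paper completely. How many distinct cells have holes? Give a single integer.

Answer: 16

Derivation:
Op 1 fold_up: fold axis h@2; visible region now rows[0,2) x cols[0,32) = 2x32
Op 2 fold_up: fold axis h@1; visible region now rows[0,1) x cols[0,32) = 1x32
Op 3 cut(0, 21): punch at orig (0,21); cuts so far [(0, 21)]; region rows[0,1) x cols[0,32) = 1x32
Op 4 cut(0, 28): punch at orig (0,28); cuts so far [(0, 21), (0, 28)]; region rows[0,1) x cols[0,32) = 1x32
Op 5 cut(0, 22): punch at orig (0,22); cuts so far [(0, 21), (0, 22), (0, 28)]; region rows[0,1) x cols[0,32) = 1x32
Op 6 cut(0, 20): punch at orig (0,20); cuts so far [(0, 20), (0, 21), (0, 22), (0, 28)]; region rows[0,1) x cols[0,32) = 1x32
Unfold 1 (reflect across h@1): 8 holes -> [(0, 20), (0, 21), (0, 22), (0, 28), (1, 20), (1, 21), (1, 22), (1, 28)]
Unfold 2 (reflect across h@2): 16 holes -> [(0, 20), (0, 21), (0, 22), (0, 28), (1, 20), (1, 21), (1, 22), (1, 28), (2, 20), (2, 21), (2, 22), (2, 28), (3, 20), (3, 21), (3, 22), (3, 28)]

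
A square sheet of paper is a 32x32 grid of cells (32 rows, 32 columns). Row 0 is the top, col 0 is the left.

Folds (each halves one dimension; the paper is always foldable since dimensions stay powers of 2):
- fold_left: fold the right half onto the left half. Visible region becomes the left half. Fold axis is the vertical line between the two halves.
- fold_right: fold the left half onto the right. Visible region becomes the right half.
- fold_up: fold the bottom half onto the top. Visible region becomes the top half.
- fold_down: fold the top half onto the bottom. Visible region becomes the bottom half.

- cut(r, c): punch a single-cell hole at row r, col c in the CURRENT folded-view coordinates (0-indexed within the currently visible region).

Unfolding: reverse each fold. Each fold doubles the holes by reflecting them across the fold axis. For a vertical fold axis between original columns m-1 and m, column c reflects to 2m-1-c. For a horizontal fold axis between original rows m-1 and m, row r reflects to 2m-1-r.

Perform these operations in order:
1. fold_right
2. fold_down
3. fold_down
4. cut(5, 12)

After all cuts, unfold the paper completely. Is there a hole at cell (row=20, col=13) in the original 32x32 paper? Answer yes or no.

Answer: no

Derivation:
Op 1 fold_right: fold axis v@16; visible region now rows[0,32) x cols[16,32) = 32x16
Op 2 fold_down: fold axis h@16; visible region now rows[16,32) x cols[16,32) = 16x16
Op 3 fold_down: fold axis h@24; visible region now rows[24,32) x cols[16,32) = 8x16
Op 4 cut(5, 12): punch at orig (29,28); cuts so far [(29, 28)]; region rows[24,32) x cols[16,32) = 8x16
Unfold 1 (reflect across h@24): 2 holes -> [(18, 28), (29, 28)]
Unfold 2 (reflect across h@16): 4 holes -> [(2, 28), (13, 28), (18, 28), (29, 28)]
Unfold 3 (reflect across v@16): 8 holes -> [(2, 3), (2, 28), (13, 3), (13, 28), (18, 3), (18, 28), (29, 3), (29, 28)]
Holes: [(2, 3), (2, 28), (13, 3), (13, 28), (18, 3), (18, 28), (29, 3), (29, 28)]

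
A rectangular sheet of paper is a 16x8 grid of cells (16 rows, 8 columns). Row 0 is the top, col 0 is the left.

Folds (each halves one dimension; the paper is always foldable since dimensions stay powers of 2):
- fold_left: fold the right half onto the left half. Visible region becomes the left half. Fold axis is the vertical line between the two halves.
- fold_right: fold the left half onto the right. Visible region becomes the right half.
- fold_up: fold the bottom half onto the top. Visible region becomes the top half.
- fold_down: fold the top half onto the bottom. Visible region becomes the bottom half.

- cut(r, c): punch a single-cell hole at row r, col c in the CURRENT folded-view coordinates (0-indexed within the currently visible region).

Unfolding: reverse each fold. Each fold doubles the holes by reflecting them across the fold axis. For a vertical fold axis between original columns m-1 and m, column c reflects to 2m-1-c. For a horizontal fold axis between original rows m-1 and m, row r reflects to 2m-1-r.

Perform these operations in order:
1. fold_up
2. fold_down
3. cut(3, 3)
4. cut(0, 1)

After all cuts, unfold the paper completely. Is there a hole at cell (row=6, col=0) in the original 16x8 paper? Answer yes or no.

Op 1 fold_up: fold axis h@8; visible region now rows[0,8) x cols[0,8) = 8x8
Op 2 fold_down: fold axis h@4; visible region now rows[4,8) x cols[0,8) = 4x8
Op 3 cut(3, 3): punch at orig (7,3); cuts so far [(7, 3)]; region rows[4,8) x cols[0,8) = 4x8
Op 4 cut(0, 1): punch at orig (4,1); cuts so far [(4, 1), (7, 3)]; region rows[4,8) x cols[0,8) = 4x8
Unfold 1 (reflect across h@4): 4 holes -> [(0, 3), (3, 1), (4, 1), (7, 3)]
Unfold 2 (reflect across h@8): 8 holes -> [(0, 3), (3, 1), (4, 1), (7, 3), (8, 3), (11, 1), (12, 1), (15, 3)]
Holes: [(0, 3), (3, 1), (4, 1), (7, 3), (8, 3), (11, 1), (12, 1), (15, 3)]

Answer: no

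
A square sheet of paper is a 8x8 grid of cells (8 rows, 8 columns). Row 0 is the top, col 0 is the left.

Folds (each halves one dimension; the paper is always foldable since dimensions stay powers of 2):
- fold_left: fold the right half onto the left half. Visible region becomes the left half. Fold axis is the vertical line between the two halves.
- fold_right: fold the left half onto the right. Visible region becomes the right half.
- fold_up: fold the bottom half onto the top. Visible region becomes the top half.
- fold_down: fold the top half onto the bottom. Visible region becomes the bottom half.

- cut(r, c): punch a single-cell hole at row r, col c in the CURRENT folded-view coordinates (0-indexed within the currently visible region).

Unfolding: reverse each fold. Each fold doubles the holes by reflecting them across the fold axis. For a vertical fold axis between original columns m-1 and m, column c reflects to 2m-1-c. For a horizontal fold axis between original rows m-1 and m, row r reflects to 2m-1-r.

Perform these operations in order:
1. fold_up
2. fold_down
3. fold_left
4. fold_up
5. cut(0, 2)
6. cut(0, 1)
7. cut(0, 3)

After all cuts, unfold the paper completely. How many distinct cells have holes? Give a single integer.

Op 1 fold_up: fold axis h@4; visible region now rows[0,4) x cols[0,8) = 4x8
Op 2 fold_down: fold axis h@2; visible region now rows[2,4) x cols[0,8) = 2x8
Op 3 fold_left: fold axis v@4; visible region now rows[2,4) x cols[0,4) = 2x4
Op 4 fold_up: fold axis h@3; visible region now rows[2,3) x cols[0,4) = 1x4
Op 5 cut(0, 2): punch at orig (2,2); cuts so far [(2, 2)]; region rows[2,3) x cols[0,4) = 1x4
Op 6 cut(0, 1): punch at orig (2,1); cuts so far [(2, 1), (2, 2)]; region rows[2,3) x cols[0,4) = 1x4
Op 7 cut(0, 3): punch at orig (2,3); cuts so far [(2, 1), (2, 2), (2, 3)]; region rows[2,3) x cols[0,4) = 1x4
Unfold 1 (reflect across h@3): 6 holes -> [(2, 1), (2, 2), (2, 3), (3, 1), (3, 2), (3, 3)]
Unfold 2 (reflect across v@4): 12 holes -> [(2, 1), (2, 2), (2, 3), (2, 4), (2, 5), (2, 6), (3, 1), (3, 2), (3, 3), (3, 4), (3, 5), (3, 6)]
Unfold 3 (reflect across h@2): 24 holes -> [(0, 1), (0, 2), (0, 3), (0, 4), (0, 5), (0, 6), (1, 1), (1, 2), (1, 3), (1, 4), (1, 5), (1, 6), (2, 1), (2, 2), (2, 3), (2, 4), (2, 5), (2, 6), (3, 1), (3, 2), (3, 3), (3, 4), (3, 5), (3, 6)]
Unfold 4 (reflect across h@4): 48 holes -> [(0, 1), (0, 2), (0, 3), (0, 4), (0, 5), (0, 6), (1, 1), (1, 2), (1, 3), (1, 4), (1, 5), (1, 6), (2, 1), (2, 2), (2, 3), (2, 4), (2, 5), (2, 6), (3, 1), (3, 2), (3, 3), (3, 4), (3, 5), (3, 6), (4, 1), (4, 2), (4, 3), (4, 4), (4, 5), (4, 6), (5, 1), (5, 2), (5, 3), (5, 4), (5, 5), (5, 6), (6, 1), (6, 2), (6, 3), (6, 4), (6, 5), (6, 6), (7, 1), (7, 2), (7, 3), (7, 4), (7, 5), (7, 6)]

Answer: 48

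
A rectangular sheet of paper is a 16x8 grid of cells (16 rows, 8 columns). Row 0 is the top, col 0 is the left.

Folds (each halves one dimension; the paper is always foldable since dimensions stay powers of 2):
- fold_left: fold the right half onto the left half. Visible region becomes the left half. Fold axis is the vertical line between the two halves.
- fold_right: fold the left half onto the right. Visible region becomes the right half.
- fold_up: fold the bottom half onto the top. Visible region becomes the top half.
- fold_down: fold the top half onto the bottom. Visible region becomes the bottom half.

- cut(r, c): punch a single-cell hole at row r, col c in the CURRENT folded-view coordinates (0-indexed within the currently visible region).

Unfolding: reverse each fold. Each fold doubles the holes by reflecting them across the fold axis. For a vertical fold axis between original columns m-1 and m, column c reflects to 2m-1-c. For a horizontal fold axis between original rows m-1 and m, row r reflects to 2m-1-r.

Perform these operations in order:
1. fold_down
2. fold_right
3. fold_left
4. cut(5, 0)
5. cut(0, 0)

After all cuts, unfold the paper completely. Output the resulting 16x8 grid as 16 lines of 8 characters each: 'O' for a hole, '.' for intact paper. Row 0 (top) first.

Answer: ........
........
O..OO..O
........
........
........
........
O..OO..O
O..OO..O
........
........
........
........
O..OO..O
........
........

Derivation:
Op 1 fold_down: fold axis h@8; visible region now rows[8,16) x cols[0,8) = 8x8
Op 2 fold_right: fold axis v@4; visible region now rows[8,16) x cols[4,8) = 8x4
Op 3 fold_left: fold axis v@6; visible region now rows[8,16) x cols[4,6) = 8x2
Op 4 cut(5, 0): punch at orig (13,4); cuts so far [(13, 4)]; region rows[8,16) x cols[4,6) = 8x2
Op 5 cut(0, 0): punch at orig (8,4); cuts so far [(8, 4), (13, 4)]; region rows[8,16) x cols[4,6) = 8x2
Unfold 1 (reflect across v@6): 4 holes -> [(8, 4), (8, 7), (13, 4), (13, 7)]
Unfold 2 (reflect across v@4): 8 holes -> [(8, 0), (8, 3), (8, 4), (8, 7), (13, 0), (13, 3), (13, 4), (13, 7)]
Unfold 3 (reflect across h@8): 16 holes -> [(2, 0), (2, 3), (2, 4), (2, 7), (7, 0), (7, 3), (7, 4), (7, 7), (8, 0), (8, 3), (8, 4), (8, 7), (13, 0), (13, 3), (13, 4), (13, 7)]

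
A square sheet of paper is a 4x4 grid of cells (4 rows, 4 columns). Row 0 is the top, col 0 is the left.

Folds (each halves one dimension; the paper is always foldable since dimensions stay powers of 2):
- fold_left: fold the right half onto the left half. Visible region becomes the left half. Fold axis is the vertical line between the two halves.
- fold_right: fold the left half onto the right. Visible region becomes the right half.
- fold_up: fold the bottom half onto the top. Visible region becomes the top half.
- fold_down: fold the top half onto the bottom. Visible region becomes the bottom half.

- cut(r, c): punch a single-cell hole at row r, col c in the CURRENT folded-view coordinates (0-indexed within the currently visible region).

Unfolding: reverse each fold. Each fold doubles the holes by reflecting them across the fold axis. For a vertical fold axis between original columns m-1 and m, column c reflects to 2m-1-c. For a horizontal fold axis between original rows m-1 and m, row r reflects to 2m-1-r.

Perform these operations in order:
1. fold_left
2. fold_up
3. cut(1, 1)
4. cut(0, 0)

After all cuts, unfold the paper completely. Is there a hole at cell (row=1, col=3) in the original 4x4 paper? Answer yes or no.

Answer: no

Derivation:
Op 1 fold_left: fold axis v@2; visible region now rows[0,4) x cols[0,2) = 4x2
Op 2 fold_up: fold axis h@2; visible region now rows[0,2) x cols[0,2) = 2x2
Op 3 cut(1, 1): punch at orig (1,1); cuts so far [(1, 1)]; region rows[0,2) x cols[0,2) = 2x2
Op 4 cut(0, 0): punch at orig (0,0); cuts so far [(0, 0), (1, 1)]; region rows[0,2) x cols[0,2) = 2x2
Unfold 1 (reflect across h@2): 4 holes -> [(0, 0), (1, 1), (2, 1), (3, 0)]
Unfold 2 (reflect across v@2): 8 holes -> [(0, 0), (0, 3), (1, 1), (1, 2), (2, 1), (2, 2), (3, 0), (3, 3)]
Holes: [(0, 0), (0, 3), (1, 1), (1, 2), (2, 1), (2, 2), (3, 0), (3, 3)]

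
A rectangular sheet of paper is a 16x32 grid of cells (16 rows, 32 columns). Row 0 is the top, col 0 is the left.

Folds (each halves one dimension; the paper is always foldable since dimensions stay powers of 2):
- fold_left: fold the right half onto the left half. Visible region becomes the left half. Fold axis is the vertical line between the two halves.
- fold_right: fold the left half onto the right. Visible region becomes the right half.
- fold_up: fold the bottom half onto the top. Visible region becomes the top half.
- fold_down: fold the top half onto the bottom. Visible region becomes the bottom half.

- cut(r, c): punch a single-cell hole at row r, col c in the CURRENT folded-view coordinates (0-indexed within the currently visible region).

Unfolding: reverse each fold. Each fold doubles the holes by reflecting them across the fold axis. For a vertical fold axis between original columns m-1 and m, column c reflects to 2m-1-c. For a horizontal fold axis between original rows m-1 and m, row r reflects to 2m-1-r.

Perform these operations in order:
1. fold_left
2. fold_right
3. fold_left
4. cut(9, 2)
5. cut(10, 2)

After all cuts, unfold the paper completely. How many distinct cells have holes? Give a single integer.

Answer: 16

Derivation:
Op 1 fold_left: fold axis v@16; visible region now rows[0,16) x cols[0,16) = 16x16
Op 2 fold_right: fold axis v@8; visible region now rows[0,16) x cols[8,16) = 16x8
Op 3 fold_left: fold axis v@12; visible region now rows[0,16) x cols[8,12) = 16x4
Op 4 cut(9, 2): punch at orig (9,10); cuts so far [(9, 10)]; region rows[0,16) x cols[8,12) = 16x4
Op 5 cut(10, 2): punch at orig (10,10); cuts so far [(9, 10), (10, 10)]; region rows[0,16) x cols[8,12) = 16x4
Unfold 1 (reflect across v@12): 4 holes -> [(9, 10), (9, 13), (10, 10), (10, 13)]
Unfold 2 (reflect across v@8): 8 holes -> [(9, 2), (9, 5), (9, 10), (9, 13), (10, 2), (10, 5), (10, 10), (10, 13)]
Unfold 3 (reflect across v@16): 16 holes -> [(9, 2), (9, 5), (9, 10), (9, 13), (9, 18), (9, 21), (9, 26), (9, 29), (10, 2), (10, 5), (10, 10), (10, 13), (10, 18), (10, 21), (10, 26), (10, 29)]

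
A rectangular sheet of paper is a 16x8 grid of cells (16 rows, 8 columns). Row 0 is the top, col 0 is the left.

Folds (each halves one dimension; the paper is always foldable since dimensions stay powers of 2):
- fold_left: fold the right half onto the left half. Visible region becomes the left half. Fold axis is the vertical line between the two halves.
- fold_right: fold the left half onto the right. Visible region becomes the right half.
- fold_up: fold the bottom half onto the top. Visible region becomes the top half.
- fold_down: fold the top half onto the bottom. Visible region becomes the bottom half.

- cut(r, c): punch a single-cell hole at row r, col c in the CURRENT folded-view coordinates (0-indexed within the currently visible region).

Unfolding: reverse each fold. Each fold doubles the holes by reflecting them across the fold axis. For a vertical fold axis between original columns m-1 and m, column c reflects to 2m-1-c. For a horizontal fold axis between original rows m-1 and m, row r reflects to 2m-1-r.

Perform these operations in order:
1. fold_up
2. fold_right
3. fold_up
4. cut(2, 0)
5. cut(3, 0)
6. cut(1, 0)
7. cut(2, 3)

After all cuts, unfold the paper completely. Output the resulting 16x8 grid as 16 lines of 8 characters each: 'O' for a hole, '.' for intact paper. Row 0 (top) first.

Op 1 fold_up: fold axis h@8; visible region now rows[0,8) x cols[0,8) = 8x8
Op 2 fold_right: fold axis v@4; visible region now rows[0,8) x cols[4,8) = 8x4
Op 3 fold_up: fold axis h@4; visible region now rows[0,4) x cols[4,8) = 4x4
Op 4 cut(2, 0): punch at orig (2,4); cuts so far [(2, 4)]; region rows[0,4) x cols[4,8) = 4x4
Op 5 cut(3, 0): punch at orig (3,4); cuts so far [(2, 4), (3, 4)]; region rows[0,4) x cols[4,8) = 4x4
Op 6 cut(1, 0): punch at orig (1,4); cuts so far [(1, 4), (2, 4), (3, 4)]; region rows[0,4) x cols[4,8) = 4x4
Op 7 cut(2, 3): punch at orig (2,7); cuts so far [(1, 4), (2, 4), (2, 7), (3, 4)]; region rows[0,4) x cols[4,8) = 4x4
Unfold 1 (reflect across h@4): 8 holes -> [(1, 4), (2, 4), (2, 7), (3, 4), (4, 4), (5, 4), (5, 7), (6, 4)]
Unfold 2 (reflect across v@4): 16 holes -> [(1, 3), (1, 4), (2, 0), (2, 3), (2, 4), (2, 7), (3, 3), (3, 4), (4, 3), (4, 4), (5, 0), (5, 3), (5, 4), (5, 7), (6, 3), (6, 4)]
Unfold 3 (reflect across h@8): 32 holes -> [(1, 3), (1, 4), (2, 0), (2, 3), (2, 4), (2, 7), (3, 3), (3, 4), (4, 3), (4, 4), (5, 0), (5, 3), (5, 4), (5, 7), (6, 3), (6, 4), (9, 3), (9, 4), (10, 0), (10, 3), (10, 4), (10, 7), (11, 3), (11, 4), (12, 3), (12, 4), (13, 0), (13, 3), (13, 4), (13, 7), (14, 3), (14, 4)]

Answer: ........
...OO...
O..OO..O
...OO...
...OO...
O..OO..O
...OO...
........
........
...OO...
O..OO..O
...OO...
...OO...
O..OO..O
...OO...
........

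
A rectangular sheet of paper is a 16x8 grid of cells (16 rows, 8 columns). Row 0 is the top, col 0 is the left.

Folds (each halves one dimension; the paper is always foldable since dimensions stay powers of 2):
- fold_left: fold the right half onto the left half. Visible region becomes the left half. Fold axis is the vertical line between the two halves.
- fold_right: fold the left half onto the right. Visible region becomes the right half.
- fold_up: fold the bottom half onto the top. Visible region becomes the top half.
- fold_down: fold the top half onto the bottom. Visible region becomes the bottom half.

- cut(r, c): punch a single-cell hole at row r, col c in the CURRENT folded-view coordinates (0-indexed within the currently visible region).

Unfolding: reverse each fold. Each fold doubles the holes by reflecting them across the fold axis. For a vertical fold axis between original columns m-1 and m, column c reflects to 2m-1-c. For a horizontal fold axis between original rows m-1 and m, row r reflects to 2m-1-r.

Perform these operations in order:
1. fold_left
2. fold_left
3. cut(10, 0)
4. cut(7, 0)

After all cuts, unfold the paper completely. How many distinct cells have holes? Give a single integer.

Op 1 fold_left: fold axis v@4; visible region now rows[0,16) x cols[0,4) = 16x4
Op 2 fold_left: fold axis v@2; visible region now rows[0,16) x cols[0,2) = 16x2
Op 3 cut(10, 0): punch at orig (10,0); cuts so far [(10, 0)]; region rows[0,16) x cols[0,2) = 16x2
Op 4 cut(7, 0): punch at orig (7,0); cuts so far [(7, 0), (10, 0)]; region rows[0,16) x cols[0,2) = 16x2
Unfold 1 (reflect across v@2): 4 holes -> [(7, 0), (7, 3), (10, 0), (10, 3)]
Unfold 2 (reflect across v@4): 8 holes -> [(7, 0), (7, 3), (7, 4), (7, 7), (10, 0), (10, 3), (10, 4), (10, 7)]

Answer: 8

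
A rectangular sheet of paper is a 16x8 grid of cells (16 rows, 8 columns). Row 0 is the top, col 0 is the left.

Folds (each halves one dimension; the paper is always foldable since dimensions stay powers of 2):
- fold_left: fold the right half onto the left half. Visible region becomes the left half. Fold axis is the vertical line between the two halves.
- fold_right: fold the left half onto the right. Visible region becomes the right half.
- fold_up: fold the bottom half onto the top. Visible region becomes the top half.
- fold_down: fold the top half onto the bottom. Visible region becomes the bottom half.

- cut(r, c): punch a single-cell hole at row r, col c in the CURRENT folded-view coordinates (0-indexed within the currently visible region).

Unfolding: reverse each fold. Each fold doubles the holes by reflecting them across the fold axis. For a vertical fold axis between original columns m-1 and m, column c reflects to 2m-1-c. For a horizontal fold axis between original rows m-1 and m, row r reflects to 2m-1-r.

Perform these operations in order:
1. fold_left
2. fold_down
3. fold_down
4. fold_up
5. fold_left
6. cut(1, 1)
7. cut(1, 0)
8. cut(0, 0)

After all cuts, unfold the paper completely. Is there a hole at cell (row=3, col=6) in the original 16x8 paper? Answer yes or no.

Op 1 fold_left: fold axis v@4; visible region now rows[0,16) x cols[0,4) = 16x4
Op 2 fold_down: fold axis h@8; visible region now rows[8,16) x cols[0,4) = 8x4
Op 3 fold_down: fold axis h@12; visible region now rows[12,16) x cols[0,4) = 4x4
Op 4 fold_up: fold axis h@14; visible region now rows[12,14) x cols[0,4) = 2x4
Op 5 fold_left: fold axis v@2; visible region now rows[12,14) x cols[0,2) = 2x2
Op 6 cut(1, 1): punch at orig (13,1); cuts so far [(13, 1)]; region rows[12,14) x cols[0,2) = 2x2
Op 7 cut(1, 0): punch at orig (13,0); cuts so far [(13, 0), (13, 1)]; region rows[12,14) x cols[0,2) = 2x2
Op 8 cut(0, 0): punch at orig (12,0); cuts so far [(12, 0), (13, 0), (13, 1)]; region rows[12,14) x cols[0,2) = 2x2
Unfold 1 (reflect across v@2): 6 holes -> [(12, 0), (12, 3), (13, 0), (13, 1), (13, 2), (13, 3)]
Unfold 2 (reflect across h@14): 12 holes -> [(12, 0), (12, 3), (13, 0), (13, 1), (13, 2), (13, 3), (14, 0), (14, 1), (14, 2), (14, 3), (15, 0), (15, 3)]
Unfold 3 (reflect across h@12): 24 holes -> [(8, 0), (8, 3), (9, 0), (9, 1), (9, 2), (9, 3), (10, 0), (10, 1), (10, 2), (10, 3), (11, 0), (11, 3), (12, 0), (12, 3), (13, 0), (13, 1), (13, 2), (13, 3), (14, 0), (14, 1), (14, 2), (14, 3), (15, 0), (15, 3)]
Unfold 4 (reflect across h@8): 48 holes -> [(0, 0), (0, 3), (1, 0), (1, 1), (1, 2), (1, 3), (2, 0), (2, 1), (2, 2), (2, 3), (3, 0), (3, 3), (4, 0), (4, 3), (5, 0), (5, 1), (5, 2), (5, 3), (6, 0), (6, 1), (6, 2), (6, 3), (7, 0), (7, 3), (8, 0), (8, 3), (9, 0), (9, 1), (9, 2), (9, 3), (10, 0), (10, 1), (10, 2), (10, 3), (11, 0), (11, 3), (12, 0), (12, 3), (13, 0), (13, 1), (13, 2), (13, 3), (14, 0), (14, 1), (14, 2), (14, 3), (15, 0), (15, 3)]
Unfold 5 (reflect across v@4): 96 holes -> [(0, 0), (0, 3), (0, 4), (0, 7), (1, 0), (1, 1), (1, 2), (1, 3), (1, 4), (1, 5), (1, 6), (1, 7), (2, 0), (2, 1), (2, 2), (2, 3), (2, 4), (2, 5), (2, 6), (2, 7), (3, 0), (3, 3), (3, 4), (3, 7), (4, 0), (4, 3), (4, 4), (4, 7), (5, 0), (5, 1), (5, 2), (5, 3), (5, 4), (5, 5), (5, 6), (5, 7), (6, 0), (6, 1), (6, 2), (6, 3), (6, 4), (6, 5), (6, 6), (6, 7), (7, 0), (7, 3), (7, 4), (7, 7), (8, 0), (8, 3), (8, 4), (8, 7), (9, 0), (9, 1), (9, 2), (9, 3), (9, 4), (9, 5), (9, 6), (9, 7), (10, 0), (10, 1), (10, 2), (10, 3), (10, 4), (10, 5), (10, 6), (10, 7), (11, 0), (11, 3), (11, 4), (11, 7), (12, 0), (12, 3), (12, 4), (12, 7), (13, 0), (13, 1), (13, 2), (13, 3), (13, 4), (13, 5), (13, 6), (13, 7), (14, 0), (14, 1), (14, 2), (14, 3), (14, 4), (14, 5), (14, 6), (14, 7), (15, 0), (15, 3), (15, 4), (15, 7)]
Holes: [(0, 0), (0, 3), (0, 4), (0, 7), (1, 0), (1, 1), (1, 2), (1, 3), (1, 4), (1, 5), (1, 6), (1, 7), (2, 0), (2, 1), (2, 2), (2, 3), (2, 4), (2, 5), (2, 6), (2, 7), (3, 0), (3, 3), (3, 4), (3, 7), (4, 0), (4, 3), (4, 4), (4, 7), (5, 0), (5, 1), (5, 2), (5, 3), (5, 4), (5, 5), (5, 6), (5, 7), (6, 0), (6, 1), (6, 2), (6, 3), (6, 4), (6, 5), (6, 6), (6, 7), (7, 0), (7, 3), (7, 4), (7, 7), (8, 0), (8, 3), (8, 4), (8, 7), (9, 0), (9, 1), (9, 2), (9, 3), (9, 4), (9, 5), (9, 6), (9, 7), (10, 0), (10, 1), (10, 2), (10, 3), (10, 4), (10, 5), (10, 6), (10, 7), (11, 0), (11, 3), (11, 4), (11, 7), (12, 0), (12, 3), (12, 4), (12, 7), (13, 0), (13, 1), (13, 2), (13, 3), (13, 4), (13, 5), (13, 6), (13, 7), (14, 0), (14, 1), (14, 2), (14, 3), (14, 4), (14, 5), (14, 6), (14, 7), (15, 0), (15, 3), (15, 4), (15, 7)]

Answer: no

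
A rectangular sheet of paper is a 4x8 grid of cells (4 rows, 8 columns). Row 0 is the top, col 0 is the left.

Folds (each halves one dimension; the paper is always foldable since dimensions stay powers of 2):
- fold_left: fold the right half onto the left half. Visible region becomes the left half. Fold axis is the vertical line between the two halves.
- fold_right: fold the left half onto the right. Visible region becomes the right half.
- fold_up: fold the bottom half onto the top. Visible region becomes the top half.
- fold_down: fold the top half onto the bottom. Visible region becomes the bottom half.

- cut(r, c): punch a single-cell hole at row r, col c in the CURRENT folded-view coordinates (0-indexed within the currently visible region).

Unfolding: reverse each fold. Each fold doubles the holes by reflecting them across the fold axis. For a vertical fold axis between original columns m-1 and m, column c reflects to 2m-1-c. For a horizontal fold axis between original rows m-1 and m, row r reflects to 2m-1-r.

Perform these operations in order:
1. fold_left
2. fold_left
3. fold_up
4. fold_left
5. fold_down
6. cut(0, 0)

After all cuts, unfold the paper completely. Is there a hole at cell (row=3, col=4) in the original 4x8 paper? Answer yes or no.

Op 1 fold_left: fold axis v@4; visible region now rows[0,4) x cols[0,4) = 4x4
Op 2 fold_left: fold axis v@2; visible region now rows[0,4) x cols[0,2) = 4x2
Op 3 fold_up: fold axis h@2; visible region now rows[0,2) x cols[0,2) = 2x2
Op 4 fold_left: fold axis v@1; visible region now rows[0,2) x cols[0,1) = 2x1
Op 5 fold_down: fold axis h@1; visible region now rows[1,2) x cols[0,1) = 1x1
Op 6 cut(0, 0): punch at orig (1,0); cuts so far [(1, 0)]; region rows[1,2) x cols[0,1) = 1x1
Unfold 1 (reflect across h@1): 2 holes -> [(0, 0), (1, 0)]
Unfold 2 (reflect across v@1): 4 holes -> [(0, 0), (0, 1), (1, 0), (1, 1)]
Unfold 3 (reflect across h@2): 8 holes -> [(0, 0), (0, 1), (1, 0), (1, 1), (2, 0), (2, 1), (3, 0), (3, 1)]
Unfold 4 (reflect across v@2): 16 holes -> [(0, 0), (0, 1), (0, 2), (0, 3), (1, 0), (1, 1), (1, 2), (1, 3), (2, 0), (2, 1), (2, 2), (2, 3), (3, 0), (3, 1), (3, 2), (3, 3)]
Unfold 5 (reflect across v@4): 32 holes -> [(0, 0), (0, 1), (0, 2), (0, 3), (0, 4), (0, 5), (0, 6), (0, 7), (1, 0), (1, 1), (1, 2), (1, 3), (1, 4), (1, 5), (1, 6), (1, 7), (2, 0), (2, 1), (2, 2), (2, 3), (2, 4), (2, 5), (2, 6), (2, 7), (3, 0), (3, 1), (3, 2), (3, 3), (3, 4), (3, 5), (3, 6), (3, 7)]
Holes: [(0, 0), (0, 1), (0, 2), (0, 3), (0, 4), (0, 5), (0, 6), (0, 7), (1, 0), (1, 1), (1, 2), (1, 3), (1, 4), (1, 5), (1, 6), (1, 7), (2, 0), (2, 1), (2, 2), (2, 3), (2, 4), (2, 5), (2, 6), (2, 7), (3, 0), (3, 1), (3, 2), (3, 3), (3, 4), (3, 5), (3, 6), (3, 7)]

Answer: yes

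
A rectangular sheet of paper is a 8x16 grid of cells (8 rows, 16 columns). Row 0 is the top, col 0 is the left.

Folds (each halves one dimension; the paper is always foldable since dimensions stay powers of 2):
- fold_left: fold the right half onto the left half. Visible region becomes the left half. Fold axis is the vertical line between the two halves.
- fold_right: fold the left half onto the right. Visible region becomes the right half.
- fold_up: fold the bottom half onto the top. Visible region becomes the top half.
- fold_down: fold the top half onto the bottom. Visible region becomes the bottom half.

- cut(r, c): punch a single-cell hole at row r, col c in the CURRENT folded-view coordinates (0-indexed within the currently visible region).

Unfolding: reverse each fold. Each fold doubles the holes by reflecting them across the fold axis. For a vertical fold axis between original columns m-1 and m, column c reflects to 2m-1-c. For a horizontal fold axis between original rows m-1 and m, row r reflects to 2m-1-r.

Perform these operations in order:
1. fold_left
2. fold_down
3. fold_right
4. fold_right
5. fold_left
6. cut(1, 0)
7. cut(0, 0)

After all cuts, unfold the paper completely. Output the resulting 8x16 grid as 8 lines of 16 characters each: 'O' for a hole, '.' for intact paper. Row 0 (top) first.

Op 1 fold_left: fold axis v@8; visible region now rows[0,8) x cols[0,8) = 8x8
Op 2 fold_down: fold axis h@4; visible region now rows[4,8) x cols[0,8) = 4x8
Op 3 fold_right: fold axis v@4; visible region now rows[4,8) x cols[4,8) = 4x4
Op 4 fold_right: fold axis v@6; visible region now rows[4,8) x cols[6,8) = 4x2
Op 5 fold_left: fold axis v@7; visible region now rows[4,8) x cols[6,7) = 4x1
Op 6 cut(1, 0): punch at orig (5,6); cuts so far [(5, 6)]; region rows[4,8) x cols[6,7) = 4x1
Op 7 cut(0, 0): punch at orig (4,6); cuts so far [(4, 6), (5, 6)]; region rows[4,8) x cols[6,7) = 4x1
Unfold 1 (reflect across v@7): 4 holes -> [(4, 6), (4, 7), (5, 6), (5, 7)]
Unfold 2 (reflect across v@6): 8 holes -> [(4, 4), (4, 5), (4, 6), (4, 7), (5, 4), (5, 5), (5, 6), (5, 7)]
Unfold 3 (reflect across v@4): 16 holes -> [(4, 0), (4, 1), (4, 2), (4, 3), (4, 4), (4, 5), (4, 6), (4, 7), (5, 0), (5, 1), (5, 2), (5, 3), (5, 4), (5, 5), (5, 6), (5, 7)]
Unfold 4 (reflect across h@4): 32 holes -> [(2, 0), (2, 1), (2, 2), (2, 3), (2, 4), (2, 5), (2, 6), (2, 7), (3, 0), (3, 1), (3, 2), (3, 3), (3, 4), (3, 5), (3, 6), (3, 7), (4, 0), (4, 1), (4, 2), (4, 3), (4, 4), (4, 5), (4, 6), (4, 7), (5, 0), (5, 1), (5, 2), (5, 3), (5, 4), (5, 5), (5, 6), (5, 7)]
Unfold 5 (reflect across v@8): 64 holes -> [(2, 0), (2, 1), (2, 2), (2, 3), (2, 4), (2, 5), (2, 6), (2, 7), (2, 8), (2, 9), (2, 10), (2, 11), (2, 12), (2, 13), (2, 14), (2, 15), (3, 0), (3, 1), (3, 2), (3, 3), (3, 4), (3, 5), (3, 6), (3, 7), (3, 8), (3, 9), (3, 10), (3, 11), (3, 12), (3, 13), (3, 14), (3, 15), (4, 0), (4, 1), (4, 2), (4, 3), (4, 4), (4, 5), (4, 6), (4, 7), (4, 8), (4, 9), (4, 10), (4, 11), (4, 12), (4, 13), (4, 14), (4, 15), (5, 0), (5, 1), (5, 2), (5, 3), (5, 4), (5, 5), (5, 6), (5, 7), (5, 8), (5, 9), (5, 10), (5, 11), (5, 12), (5, 13), (5, 14), (5, 15)]

Answer: ................
................
OOOOOOOOOOOOOOOO
OOOOOOOOOOOOOOOO
OOOOOOOOOOOOOOOO
OOOOOOOOOOOOOOOO
................
................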